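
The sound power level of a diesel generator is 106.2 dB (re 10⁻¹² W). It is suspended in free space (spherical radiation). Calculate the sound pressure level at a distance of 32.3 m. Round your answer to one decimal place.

65.0 dB

Free-field spherical radiation: L_p = L_w − 10·log₁₀(4π·r²), r = 32.3 m.
4π·r² = 1.311e+04 m², 10·log₁₀ of that is 41.176 dB.
L_p = 106.2 − 41.176 = 65.02 dB.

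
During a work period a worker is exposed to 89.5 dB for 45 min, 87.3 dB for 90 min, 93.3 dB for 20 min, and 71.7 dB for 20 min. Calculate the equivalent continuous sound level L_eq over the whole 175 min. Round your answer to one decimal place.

88.8 dB

The energy average is taken in the linear domain: L_eq = 10·log₁₀[(Σ tᵢ·10^(Lᵢ/10))/T], T = 175 min.
Σ tᵢ·10^(Lᵢ/10) = 45·10^(89.5/10) + 90·10^(87.3/10) + 20·10^(93.3/10) + 20·10^(71.7/10) = 1.315e+11.
L_eq = 10·log₁₀(1.315e+11/175) = 88.76 dB.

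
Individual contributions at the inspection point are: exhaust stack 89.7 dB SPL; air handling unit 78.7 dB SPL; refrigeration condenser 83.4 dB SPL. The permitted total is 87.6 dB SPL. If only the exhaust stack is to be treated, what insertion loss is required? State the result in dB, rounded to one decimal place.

Fixed contribution from the other sources: Σ 10^(L/10) = 10^(78.7/10) + 10^(83.4/10) = 2.929e+08 (84.67 dB SPL).
The limit corresponds to 10^(87.6/10) = 5.754e+08; subtracting the fixed part leaves 2.825e+08 for the exhaust stack, i.e. 84.51 dB SPL.
So the exhaust stack must be reduced from 89.7 to 84.51 dB SPL: IL = 5.19 dB.

5.2 dB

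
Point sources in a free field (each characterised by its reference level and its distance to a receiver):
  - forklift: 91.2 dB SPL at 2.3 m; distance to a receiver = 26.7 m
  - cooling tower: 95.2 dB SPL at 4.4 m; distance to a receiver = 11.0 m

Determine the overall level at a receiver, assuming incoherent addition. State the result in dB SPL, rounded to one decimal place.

First find each source's level at the receiver (point-source: −20·log₁₀(r/r_ref)), then combine on an intensity basis.
forklift: 91.2 − 20·log₁₀(26.7/2.3) = 91.2 − 21.30 = 69.90 dB SPL.
cooling tower: 95.2 − 20·log₁₀(11.0/4.4) = 95.2 − 7.96 = 87.24 dB SPL.
Σ 10^(L/10) = 5.396e+08 → L_total = 10·log₁₀(5.396e+08) = 87.32 dB SPL.

87.3 dB SPL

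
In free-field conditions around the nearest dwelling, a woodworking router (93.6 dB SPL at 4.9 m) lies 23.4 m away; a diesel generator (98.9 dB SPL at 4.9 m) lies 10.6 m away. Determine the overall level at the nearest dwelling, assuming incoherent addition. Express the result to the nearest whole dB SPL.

Apply inverse-square spreading to bring every level to the receiver, then sum 10^(L/10).
woodworking router: 93.6 − 20·log₁₀(23.4/4.9) = 93.6 − 13.58 = 80.02 dB SPL.
diesel generator: 98.9 − 20·log₁₀(10.6/4.9) = 98.9 − 6.70 = 92.20 dB SPL.
Σ 10^(L/10) = 1.759e+09 → L_total = 10·log₁₀(1.759e+09) = 92.45 dB SPL.

92 dB SPL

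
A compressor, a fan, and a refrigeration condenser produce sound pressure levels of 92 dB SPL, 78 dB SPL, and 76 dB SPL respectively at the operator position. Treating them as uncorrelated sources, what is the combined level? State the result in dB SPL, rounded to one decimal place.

Incoherent sources combine by intensity addition: L_total = 10·log₁₀(Σ 10^(L_i/10)).
Σ 10^(L/10) = 10^(92/10) + 10^(78/10) + 10^(76/10) = 1.688e+09.
L_total = 10·log₁₀(1.688e+09) = 92.27 dB SPL.

92.3 dB SPL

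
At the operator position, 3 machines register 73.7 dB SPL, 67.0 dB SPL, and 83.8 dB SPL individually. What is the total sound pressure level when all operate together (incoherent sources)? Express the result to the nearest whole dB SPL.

Incoherent sources combine by intensity addition: L_total = 10·log₁₀(Σ 10^(L_i/10)).
Σ 10^(L/10) = 10^(73.7/10) + 10^(67.0/10) + 10^(83.8/10) = 2.683e+08.
L_total = 10·log₁₀(2.683e+08) = 84.29 dB SPL.

84 dB SPL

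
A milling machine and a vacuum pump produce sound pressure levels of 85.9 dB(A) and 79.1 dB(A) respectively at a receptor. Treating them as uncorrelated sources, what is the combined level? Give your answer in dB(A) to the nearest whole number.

Incoherent sources combine by intensity addition: L_total = 10·log₁₀(Σ 10^(L_i/10)).
Σ 10^(L/10) = 10^(85.9/10) + 10^(79.1/10) = 4.703e+08.
L_total = 10·log₁₀(4.703e+08) = 86.72 dB(A).

87 dB(A)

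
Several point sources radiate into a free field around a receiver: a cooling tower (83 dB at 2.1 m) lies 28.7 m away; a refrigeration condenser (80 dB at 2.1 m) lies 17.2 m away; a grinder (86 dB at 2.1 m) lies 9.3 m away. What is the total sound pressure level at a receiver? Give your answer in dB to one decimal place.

Propagate each source to the receiver with L = L_ref − 20·log₁₀(r/r_ref), then add intensities.
cooling tower: 83 − 20·log₁₀(28.7/2.1) = 83 − 22.71 = 60.29 dB.
refrigeration condenser: 80 − 20·log₁₀(17.2/2.1) = 80 − 18.27 = 61.73 dB.
grinder: 86 − 20·log₁₀(9.3/2.1) = 86 − 12.93 = 73.07 dB.
Σ 10^(L/10) = 2.286e+07 → L_total = 10·log₁₀(2.286e+07) = 73.59 dB.

73.6 dB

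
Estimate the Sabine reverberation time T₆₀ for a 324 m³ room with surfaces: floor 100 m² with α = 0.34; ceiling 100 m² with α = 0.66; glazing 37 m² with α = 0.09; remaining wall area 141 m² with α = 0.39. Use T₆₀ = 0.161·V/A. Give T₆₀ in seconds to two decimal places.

Summing Sᵢαᵢ: 100·0.34 + 100·0.66 + 37·0.09 + 141·0.39 = 158.32 m².
T₆₀ = 0.161 × 324 / 158.32 = 0.329 s.

0.33 s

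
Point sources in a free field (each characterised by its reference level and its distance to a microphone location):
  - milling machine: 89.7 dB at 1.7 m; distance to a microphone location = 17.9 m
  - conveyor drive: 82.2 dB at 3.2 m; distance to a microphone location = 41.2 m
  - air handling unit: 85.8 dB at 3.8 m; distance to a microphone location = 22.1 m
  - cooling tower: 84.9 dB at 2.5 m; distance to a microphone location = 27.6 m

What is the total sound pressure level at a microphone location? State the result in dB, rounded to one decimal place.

73.7 dB

Apply inverse-square spreading to bring every level to the receiver, then sum 10^(L/10).
milling machine: 89.7 − 20·log₁₀(17.9/1.7) = 89.7 − 20.45 = 69.25 dB.
conveyor drive: 82.2 − 20·log₁₀(41.2/3.2) = 82.2 − 22.19 = 60.01 dB.
air handling unit: 85.8 − 20·log₁₀(22.1/3.8) = 85.8 − 15.29 = 70.51 dB.
cooling tower: 84.9 − 20·log₁₀(27.6/2.5) = 84.9 − 20.86 = 64.04 dB.
Σ 10^(L/10) = 2.319e+07 → L_total = 10·log₁₀(2.319e+07) = 73.65 dB.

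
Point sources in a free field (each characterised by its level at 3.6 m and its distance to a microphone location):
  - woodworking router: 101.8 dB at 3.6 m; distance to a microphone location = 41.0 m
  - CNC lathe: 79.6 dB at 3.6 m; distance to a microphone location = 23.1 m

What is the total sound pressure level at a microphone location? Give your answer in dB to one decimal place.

80.8 dB

Propagate each source to the receiver with L = L_ref − 20·log₁₀(r/r_ref), then add intensities.
woodworking router: 101.8 − 20·log₁₀(41.0/3.6) = 101.8 − 21.13 = 80.67 dB.
CNC lathe: 79.6 − 20·log₁₀(23.1/3.6) = 79.6 − 16.15 = 63.45 dB.
Σ 10^(L/10) = 1.189e+08 → L_total = 10·log₁₀(1.189e+08) = 80.75 dB.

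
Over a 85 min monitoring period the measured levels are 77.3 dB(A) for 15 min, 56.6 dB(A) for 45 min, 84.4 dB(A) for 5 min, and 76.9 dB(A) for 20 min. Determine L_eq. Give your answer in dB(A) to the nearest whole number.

The energy average is taken in the linear domain: L_eq = 10·log₁₀[(Σ tᵢ·10^(Lᵢ/10))/T], T = 85 min.
Σ tᵢ·10^(Lᵢ/10) = 15·10^(77.3/10) + 45·10^(56.6/10) + 5·10^(84.4/10) + 20·10^(76.9/10) = 3.183e+09.
L_eq = 10·log₁₀(3.183e+09/85) = 75.73 dB(A).

76 dB(A)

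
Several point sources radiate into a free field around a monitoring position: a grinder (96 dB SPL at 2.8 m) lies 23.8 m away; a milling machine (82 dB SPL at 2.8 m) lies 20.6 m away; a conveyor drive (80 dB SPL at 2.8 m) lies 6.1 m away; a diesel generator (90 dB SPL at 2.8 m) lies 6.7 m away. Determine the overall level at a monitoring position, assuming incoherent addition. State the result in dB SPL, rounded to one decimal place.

84.0 dB SPL

First find each source's level at the receiver (point-source: −20·log₁₀(r/r_ref)), then combine on an intensity basis.
grinder: 96 − 20·log₁₀(23.8/2.8) = 96 − 18.59 = 77.41 dB SPL.
milling machine: 82 − 20·log₁₀(20.6/2.8) = 82 − 17.33 = 64.67 dB SPL.
conveyor drive: 80 − 20·log₁₀(6.1/2.8) = 80 − 6.76 = 73.24 dB SPL.
diesel generator: 90 − 20·log₁₀(6.7/2.8) = 90 − 7.58 = 82.42 dB SPL.
Σ 10^(L/10) = 2.537e+08 → L_total = 10·log₁₀(2.537e+08) = 84.04 dB SPL.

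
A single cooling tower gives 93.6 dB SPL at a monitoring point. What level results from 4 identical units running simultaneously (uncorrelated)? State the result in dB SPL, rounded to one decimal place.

N identical incoherent sources raise the level by 10·log₁₀ N.
L_total = 93.6 + 10·log₁₀(4) = 93.6 + 6.021 = 99.62 dB SPL.

99.6 dB SPL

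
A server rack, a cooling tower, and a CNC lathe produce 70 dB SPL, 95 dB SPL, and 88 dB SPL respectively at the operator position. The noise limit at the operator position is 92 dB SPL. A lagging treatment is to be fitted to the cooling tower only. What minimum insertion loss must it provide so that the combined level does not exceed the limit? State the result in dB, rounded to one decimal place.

5.3 dB

Fixed contribution from the other sources: Σ 10^(L/10) = 10^(70/10) + 10^(88/10) = 6.410e+08 (88.07 dB SPL).
To meet 92 dB SPL overall, the treated cooling tower may contribute at most 10^(92/10) − 6.410e+08 = 9.439e+08, i.e. 89.75 dB SPL.
So the cooling tower must be reduced from 95 to 89.75 dB SPL: IL = 5.25 dB.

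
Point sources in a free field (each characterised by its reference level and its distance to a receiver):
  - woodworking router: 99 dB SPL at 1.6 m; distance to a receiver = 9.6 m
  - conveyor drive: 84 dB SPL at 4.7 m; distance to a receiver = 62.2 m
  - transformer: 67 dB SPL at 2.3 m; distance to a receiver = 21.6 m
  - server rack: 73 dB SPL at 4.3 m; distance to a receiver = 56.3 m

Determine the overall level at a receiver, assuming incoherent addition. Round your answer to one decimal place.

83.5 dB SPL

Apply inverse-square spreading to bring every level to the receiver, then sum 10^(L/10).
woodworking router: 99 − 20·log₁₀(9.6/1.6) = 99 − 15.56 = 83.44 dB SPL.
conveyor drive: 84 − 20·log₁₀(62.2/4.7) = 84 − 22.43 = 61.57 dB SPL.
transformer: 67 − 20·log₁₀(21.6/2.3) = 67 − 19.45 = 47.55 dB SPL.
server rack: 73 − 20·log₁₀(56.3/4.3) = 73 − 22.34 = 50.66 dB SPL.
Σ 10^(L/10) = 2.223e+08 → L_total = 10·log₁₀(2.223e+08) = 83.47 dB SPL.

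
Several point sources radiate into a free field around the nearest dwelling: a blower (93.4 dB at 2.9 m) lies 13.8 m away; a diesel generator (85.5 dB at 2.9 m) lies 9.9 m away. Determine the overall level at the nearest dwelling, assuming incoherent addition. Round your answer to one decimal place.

81.0 dB

Apply inverse-square spreading to bring every level to the receiver, then sum 10^(L/10).
blower: 93.4 − 20·log₁₀(13.8/2.9) = 93.4 − 13.55 = 79.85 dB.
diesel generator: 85.5 − 20·log₁₀(9.9/2.9) = 85.5 − 10.66 = 74.84 dB.
Σ 10^(L/10) = 1.271e+08 → L_total = 10·log₁₀(1.271e+08) = 81.04 dB.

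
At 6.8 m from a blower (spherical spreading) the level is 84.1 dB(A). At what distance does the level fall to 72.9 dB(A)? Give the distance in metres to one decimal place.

The 11.2 dB drop corresponds to a distance ratio of 10^(11.2/20) for a point source.
r₂ = 6.8·10^((84.1−72.9)/20) = 6.8·10^(11.2/20) = 24.69 m.

24.7 m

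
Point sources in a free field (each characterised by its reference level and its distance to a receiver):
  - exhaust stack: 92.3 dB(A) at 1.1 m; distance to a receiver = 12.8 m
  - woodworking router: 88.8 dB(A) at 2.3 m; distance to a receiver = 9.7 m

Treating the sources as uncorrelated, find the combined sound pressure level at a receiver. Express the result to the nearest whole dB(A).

First find each source's level at the receiver (point-source: −20·log₁₀(r/r_ref)), then combine on an intensity basis.
exhaust stack: 92.3 − 20·log₁₀(12.8/1.1) = 92.3 − 21.32 = 70.98 dB(A).
woodworking router: 88.8 − 20·log₁₀(9.7/2.3) = 88.8 − 12.50 = 76.30 dB(A).
Σ 10^(L/10) = 5.519e+07 → L_total = 10·log₁₀(5.519e+07) = 77.42 dB(A).

77 dB(A)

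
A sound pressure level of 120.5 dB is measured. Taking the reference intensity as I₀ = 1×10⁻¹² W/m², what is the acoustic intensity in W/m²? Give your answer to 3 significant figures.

I = I₀·10^(L/10) = 10⁻¹² × 10^(120.5/10) = 10^(0.050).

1.12 W/m²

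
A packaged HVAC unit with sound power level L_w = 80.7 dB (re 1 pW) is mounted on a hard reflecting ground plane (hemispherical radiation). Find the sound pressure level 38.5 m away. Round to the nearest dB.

Free-field hemispherical radiation: L_p = L_w − 10·log₁₀(2π·r²), r = 38.5 m.
2π·r² = 9313 m², 10·log₁₀ of that is 39.691 dB.
L_p = 80.7 − 39.691 = 41.01 dB.

41 dB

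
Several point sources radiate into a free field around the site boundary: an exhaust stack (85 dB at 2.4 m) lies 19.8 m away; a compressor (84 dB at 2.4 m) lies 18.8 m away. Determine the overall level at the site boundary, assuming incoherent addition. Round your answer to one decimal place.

Propagate each source to the receiver with L = L_ref − 20·log₁₀(r/r_ref), then add intensities.
exhaust stack: 85 − 20·log₁₀(19.8/2.4) = 85 − 18.33 = 66.67 dB.
compressor: 84 − 20·log₁₀(18.8/2.4) = 84 − 17.88 = 66.12 dB.
Σ 10^(L/10) = 8.740e+06 → L_total = 10·log₁₀(8.740e+06) = 69.41 dB.

69.4 dB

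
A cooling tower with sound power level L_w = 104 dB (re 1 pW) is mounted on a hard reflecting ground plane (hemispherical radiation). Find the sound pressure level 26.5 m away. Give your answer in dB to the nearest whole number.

L_p = L_w − 10·log₁₀(2π·r²) with r = 26.5 m.
2π·r² = 4412 m², 10·log₁₀ of that is 36.447 dB.
L_p = 104 − 36.447 = 67.55 dB.

68 dB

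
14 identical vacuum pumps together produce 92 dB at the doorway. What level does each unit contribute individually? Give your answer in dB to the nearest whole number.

Dividing the total intensity by 14 lowers the level by 10·log₁₀ 14 = 11.461 dB: L₁ = 92 − 11.461.

81 dB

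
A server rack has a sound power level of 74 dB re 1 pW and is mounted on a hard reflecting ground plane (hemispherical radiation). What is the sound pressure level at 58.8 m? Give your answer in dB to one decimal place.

L_p = L_w − 10·log₁₀(2π·r²) with r = 58.8 m.
2π·r² = 2.172e+04 m², 10·log₁₀ of that is 43.369 dB.
L_p = 74 − 43.369 = 30.63 dB.

30.6 dB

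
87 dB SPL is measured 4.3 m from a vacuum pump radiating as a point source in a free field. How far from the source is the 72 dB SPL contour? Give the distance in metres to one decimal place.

For a point source L₁ − L₂ = 20·log₁₀(r₂/r₁), so r₂ = r₁·10^((L₁−L₂)/20).
r₂ = 4.3·10^((87−72)/20) = 4.3·10^(15.0/20) = 24.18 m.

24.2 m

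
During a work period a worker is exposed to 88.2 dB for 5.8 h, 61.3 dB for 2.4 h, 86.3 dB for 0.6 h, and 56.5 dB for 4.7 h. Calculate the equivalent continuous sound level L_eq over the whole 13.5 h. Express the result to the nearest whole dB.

85 dB

Weight each interval's intensity by its duration and average over T = 13.5 h:
Σ tᵢ·10^(Lᵢ/10) = 5.8·10^(88.2/10) + 2.4·10^(61.3/10) + 0.6·10^(86.3/10) + 4.7·10^(56.5/10) = 4.093e+09.
L_eq = 10·log₁₀(4.093e+09/13.5) = 84.82 dB.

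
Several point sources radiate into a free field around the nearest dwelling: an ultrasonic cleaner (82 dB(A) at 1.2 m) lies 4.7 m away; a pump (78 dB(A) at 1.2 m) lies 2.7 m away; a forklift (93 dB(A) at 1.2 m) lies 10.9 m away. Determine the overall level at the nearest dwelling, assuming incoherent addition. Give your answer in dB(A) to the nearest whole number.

Propagate each source to the receiver with L = L_ref − 20·log₁₀(r/r_ref), then add intensities.
ultrasonic cleaner: 82 − 20·log₁₀(4.7/1.2) = 82 − 11.86 = 70.14 dB(A).
pump: 78 − 20·log₁₀(2.7/1.2) = 78 − 7.04 = 70.96 dB(A).
forklift: 93 − 20·log₁₀(10.9/1.2) = 93 − 19.16 = 73.84 dB(A).
Σ 10^(L/10) = 4.698e+07 → L_total = 10·log₁₀(4.698e+07) = 76.72 dB(A).

77 dB(A)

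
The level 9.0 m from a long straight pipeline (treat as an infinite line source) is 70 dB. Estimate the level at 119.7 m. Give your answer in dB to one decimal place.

58.8 dB

For a line source, L₂ = L₁ − 10·log₁₀(r₂/r₁).
L₂ = 70 − 10·log₁₀(119.7/9.0) = 70 − 11.239 = 58.76 dB.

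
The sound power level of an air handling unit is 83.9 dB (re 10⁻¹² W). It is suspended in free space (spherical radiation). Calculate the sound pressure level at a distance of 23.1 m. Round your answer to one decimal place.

45.6 dB

L_p = L_w − 10·log₁₀(4π·r²) with r = 23.1 m.
4π·r² = 6706 m², 10·log₁₀ of that is 38.264 dB.
L_p = 83.9 − 38.264 = 45.64 dB.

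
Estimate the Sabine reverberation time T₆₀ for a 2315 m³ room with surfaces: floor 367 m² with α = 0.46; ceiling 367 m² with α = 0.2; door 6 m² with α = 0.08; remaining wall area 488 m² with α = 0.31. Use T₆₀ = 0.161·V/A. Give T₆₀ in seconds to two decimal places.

0.95 s

Summing Sᵢαᵢ: 367·0.46 + 367·0.2 + 6·0.08 + 488·0.31 = 393.98 m².
T₆₀ = 0.161·V/A = 0.161·2315/393.98 = 0.946 s.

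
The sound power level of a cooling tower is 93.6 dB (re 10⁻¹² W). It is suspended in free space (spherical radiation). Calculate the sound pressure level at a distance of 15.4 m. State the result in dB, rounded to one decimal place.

The power spreads over a sphere of area 4π·r², so L_p = L_w − 10·log₁₀(4π·r²).
4π·r² = 2980 m², 10·log₁₀ of that is 34.743 dB.
L_p = 93.6 − 34.743 = 58.86 dB.

58.9 dB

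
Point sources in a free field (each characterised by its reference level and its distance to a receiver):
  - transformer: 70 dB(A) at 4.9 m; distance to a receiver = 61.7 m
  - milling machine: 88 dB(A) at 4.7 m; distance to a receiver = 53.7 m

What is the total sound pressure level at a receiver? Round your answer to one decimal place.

66.9 dB(A)

First find each source's level at the receiver (point-source: −20·log₁₀(r/r_ref)), then combine on an intensity basis.
transformer: 70 − 20·log₁₀(61.7/4.9) = 70 − 22.00 = 48.00 dB(A).
milling machine: 88 − 20·log₁₀(53.7/4.7) = 88 − 21.16 = 66.84 dB(A).
Σ 10^(L/10) = 4.896e+06 → L_total = 10·log₁₀(4.896e+06) = 66.90 dB(A).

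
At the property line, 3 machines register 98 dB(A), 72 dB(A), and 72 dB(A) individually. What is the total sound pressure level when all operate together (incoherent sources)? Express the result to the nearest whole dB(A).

98 dB(A)

Incoherent sources combine by intensity addition: L_total = 10·log₁₀(Σ 10^(L_i/10)).
Σ 10^(L/10) = 10^(98/10) + 10^(72/10) + 10^(72/10) = 6.341e+09.
L_total = 10·log₁₀(6.341e+09) = 98.02 dB(A).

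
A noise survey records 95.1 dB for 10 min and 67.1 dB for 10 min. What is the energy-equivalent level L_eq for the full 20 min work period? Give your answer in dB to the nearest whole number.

Weight each interval's intensity by its duration and average over T = 20 min:
Σ tᵢ·10^(Lᵢ/10) = 10·10^(95.1/10) + 10·10^(67.1/10) = 3.241e+10.
L_eq = 10·log₁₀(3.241e+10/20) = 92.10 dB.

92 dB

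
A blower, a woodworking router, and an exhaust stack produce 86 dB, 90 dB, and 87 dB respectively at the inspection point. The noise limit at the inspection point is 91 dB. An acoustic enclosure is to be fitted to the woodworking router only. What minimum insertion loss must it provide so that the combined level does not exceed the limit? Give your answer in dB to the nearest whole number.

4 dB

Everything except the woodworking router sums to 10^(86/10) + 10^(87/10) = 8.993e+08 in linear terms, 89.54 dB.
To meet 91 dB overall, the treated woodworking router may contribute at most 10^(91/10) − 8.993e+08 = 3.596e+08, i.e. 85.56 dB.
So the woodworking router must be reduced from 90 to 85.56 dB: IL = 4.44 dB.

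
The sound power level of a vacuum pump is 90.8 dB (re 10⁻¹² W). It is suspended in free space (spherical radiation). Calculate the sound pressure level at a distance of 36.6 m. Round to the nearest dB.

49 dB

Free-field spherical radiation: L_p = L_w − 10·log₁₀(4π·r²), r = 36.6 m.
4π·r² = 1.683e+04 m², 10·log₁₀ of that is 42.262 dB.
L_p = 90.8 − 42.262 = 48.54 dB.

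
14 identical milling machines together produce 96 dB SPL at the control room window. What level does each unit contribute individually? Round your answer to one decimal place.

For N identical incoherent sources L_total = L₁ + 10·log₁₀ N, so L₁ = 96 − 10·log₁₀(14) = 96 − 11.461.

84.5 dB SPL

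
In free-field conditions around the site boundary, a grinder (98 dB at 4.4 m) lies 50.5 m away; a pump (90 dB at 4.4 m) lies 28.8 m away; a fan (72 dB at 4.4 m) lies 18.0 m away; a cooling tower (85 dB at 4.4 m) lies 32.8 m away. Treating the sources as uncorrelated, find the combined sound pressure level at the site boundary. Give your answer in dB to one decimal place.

78.9 dB

Apply inverse-square spreading to bring every level to the receiver, then sum 10^(L/10).
grinder: 98 − 20·log₁₀(50.5/4.4) = 98 − 21.20 = 76.80 dB.
pump: 90 − 20·log₁₀(28.8/4.4) = 90 − 16.32 = 73.68 dB.
fan: 72 − 20·log₁₀(18.0/4.4) = 72 − 12.24 = 59.76 dB.
cooling tower: 85 − 20·log₁₀(32.8/4.4) = 85 − 17.45 = 67.55 dB.
Σ 10^(L/10) = 7.788e+07 → L_total = 10·log₁₀(7.788e+07) = 78.91 dB.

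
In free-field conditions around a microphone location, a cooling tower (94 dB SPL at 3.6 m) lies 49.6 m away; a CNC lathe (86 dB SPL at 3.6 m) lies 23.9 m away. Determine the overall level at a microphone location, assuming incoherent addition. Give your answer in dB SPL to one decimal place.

Apply inverse-square spreading to bring every level to the receiver, then sum 10^(L/10).
cooling tower: 94 − 20·log₁₀(49.6/3.6) = 94 − 22.78 = 71.22 dB SPL.
CNC lathe: 86 − 20·log₁₀(23.9/3.6) = 86 − 16.44 = 69.56 dB SPL.
Σ 10^(L/10) = 2.227e+07 → L_total = 10·log₁₀(2.227e+07) = 73.48 dB SPL.

73.5 dB SPL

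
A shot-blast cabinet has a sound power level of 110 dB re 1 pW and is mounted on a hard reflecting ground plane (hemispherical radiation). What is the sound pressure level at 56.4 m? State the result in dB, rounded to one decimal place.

Free-field hemispherical radiation: L_p = L_w − 10·log₁₀(2π·r²), r = 56.4 m.
2π·r² = 1.999e+04 m², 10·log₁₀ of that is 43.007 dB.
L_p = 110 − 43.007 = 66.99 dB.

67.0 dB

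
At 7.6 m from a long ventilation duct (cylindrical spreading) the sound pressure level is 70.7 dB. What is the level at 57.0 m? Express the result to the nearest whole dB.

62 dB

Cylindrical spreading from a line source gives a 10·log₁₀(r₂/r₁) drop.
L₂ = 70.7 − 10·log₁₀(57.0/7.6) = 70.7 − 8.751 = 61.95 dB.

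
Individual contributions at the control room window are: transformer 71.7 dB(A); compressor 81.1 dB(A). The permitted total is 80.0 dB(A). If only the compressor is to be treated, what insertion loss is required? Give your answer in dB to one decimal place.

1.8 dB

Everything except the compressor sums to 10^(71.7/10) = 1.479e+07 in linear terms, 71.70 dB(A).
The limit corresponds to 10^(80.0/10) = 1.000e+08; subtracting the fixed part leaves 8.521e+07 for the compressor, i.e. 79.30 dB(A).
Required insertion loss = 81.1 − 79.30 = 1.80 dB.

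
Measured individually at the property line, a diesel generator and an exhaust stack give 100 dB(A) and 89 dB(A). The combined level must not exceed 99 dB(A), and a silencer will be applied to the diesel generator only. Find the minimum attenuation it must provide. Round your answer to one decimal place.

1.5 dB

The untreated sources together contribute 10^(89/10) = 7.943e+08, i.e. 89.00 dB(A).
The limit corresponds to 10^(99/10) = 7.943e+09; subtracting the fixed part leaves 7.149e+09 for the diesel generator, i.e. 98.54 dB(A).
Required insertion loss = 100 − 98.54 = 1.46 dB.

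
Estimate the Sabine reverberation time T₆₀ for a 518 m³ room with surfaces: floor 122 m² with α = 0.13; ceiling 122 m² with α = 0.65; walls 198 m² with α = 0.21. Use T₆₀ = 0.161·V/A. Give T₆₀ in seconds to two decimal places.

A = Σ Sᵢαᵢ = 122·0.13 + 122·0.65 + 198·0.21 = 136.74 m².
T₆₀ = 0.161 × 518 / 136.74 = 0.610 s.

0.61 s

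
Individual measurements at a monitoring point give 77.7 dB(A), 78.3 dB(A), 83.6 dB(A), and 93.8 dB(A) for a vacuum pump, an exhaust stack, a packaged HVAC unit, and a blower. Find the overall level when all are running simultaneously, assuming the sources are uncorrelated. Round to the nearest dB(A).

94 dB(A)

For uncorrelated sources the intensities add, so convert each level to linear form, sum, and take 10·log₁₀ of the total.
Σ 10^(L/10) = 10^(77.7/10) + 10^(78.3/10) + 10^(83.6/10) + 10^(93.8/10) = 2.754e+09.
L_total = 10·log₁₀(2.754e+09) = 94.40 dB(A).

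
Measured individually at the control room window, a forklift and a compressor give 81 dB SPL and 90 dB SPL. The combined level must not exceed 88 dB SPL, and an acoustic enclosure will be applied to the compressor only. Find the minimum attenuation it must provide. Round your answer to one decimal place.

Everything except the compressor sums to 10^(81/10) = 1.259e+08 in linear terms, 81.00 dB SPL.
The limit corresponds to 10^(88/10) = 6.310e+08; subtracting the fixed part leaves 5.051e+08 for the compressor, i.e. 87.03 dB SPL.
Required insertion loss = 90 − 87.03 = 2.97 dB.

3.0 dB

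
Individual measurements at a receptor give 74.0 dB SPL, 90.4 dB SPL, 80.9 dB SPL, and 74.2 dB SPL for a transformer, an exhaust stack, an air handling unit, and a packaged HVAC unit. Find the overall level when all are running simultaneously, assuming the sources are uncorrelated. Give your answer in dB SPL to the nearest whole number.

91 dB SPL

For uncorrelated sources the intensities add, so convert each level to linear form, sum, and take 10·log₁₀ of the total.
Σ 10^(L/10) = 10^(74.0/10) + 10^(90.4/10) + 10^(80.9/10) + 10^(74.2/10) = 1.271e+09.
L_total = 10·log₁₀(1.271e+09) = 91.04 dB SPL.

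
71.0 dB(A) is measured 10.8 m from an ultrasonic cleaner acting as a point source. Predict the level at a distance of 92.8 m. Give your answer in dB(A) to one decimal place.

For a point source, L₂ = L₁ − 20·log₁₀(r₂/r₁).
L₂ = 71.0 − 20·log₁₀(92.8/10.8) = 71.0 − 18.682 = 52.32 dB(A).

52.3 dB(A)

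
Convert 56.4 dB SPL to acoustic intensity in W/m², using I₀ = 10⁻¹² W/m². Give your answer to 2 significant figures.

4.4e-07 W/m²

L = 10·log₁₀(I/I₀) ⇒ I = I₀·10^(L/10) = 10⁻¹² × 10^5.64.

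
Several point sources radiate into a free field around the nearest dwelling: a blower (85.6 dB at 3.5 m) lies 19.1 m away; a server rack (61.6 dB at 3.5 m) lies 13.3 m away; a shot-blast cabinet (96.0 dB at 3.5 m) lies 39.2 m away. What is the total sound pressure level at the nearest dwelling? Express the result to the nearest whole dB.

Propagate each source to the receiver with L = L_ref − 20·log₁₀(r/r_ref), then add intensities.
blower: 85.6 − 20·log₁₀(19.1/3.5) = 85.6 − 14.74 = 70.86 dB.
server rack: 61.6 − 20·log₁₀(13.3/3.5) = 61.6 − 11.60 = 50.00 dB.
shot-blast cabinet: 96.0 − 20·log₁₀(39.2/3.5) = 96.0 − 20.98 = 75.02 dB.
Σ 10^(L/10) = 4.403e+07 → L_total = 10·log₁₀(4.403e+07) = 76.44 dB.

76 dB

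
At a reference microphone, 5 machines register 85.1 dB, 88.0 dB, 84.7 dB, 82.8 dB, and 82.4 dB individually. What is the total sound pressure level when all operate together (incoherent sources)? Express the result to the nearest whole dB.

92 dB

Incoherent sources combine by intensity addition: L_total = 10·log₁₀(Σ 10^(L_i/10)).
Σ 10^(L/10) = 10^(85.1/10) + 10^(88.0/10) + 10^(84.7/10) + 10^(82.8/10) + 10^(82.4/10) = 1.614e+09.
L_total = 10·log₁₀(1.614e+09) = 92.08 dB.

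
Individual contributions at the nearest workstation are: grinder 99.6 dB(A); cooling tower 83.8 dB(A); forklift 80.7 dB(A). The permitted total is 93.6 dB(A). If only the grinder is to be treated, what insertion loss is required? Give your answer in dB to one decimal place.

6.7 dB

Fixed contribution from the other sources: Σ 10^(L/10) = 10^(83.8/10) + 10^(80.7/10) = 3.574e+08 (85.53 dB(A)).
The limit corresponds to 10^(93.6/10) = 2.291e+09; subtracting the fixed part leaves 1.933e+09 for the grinder, i.e. 92.86 dB(A).
So the grinder must be reduced from 99.6 to 92.86 dB(A): IL = 6.74 dB.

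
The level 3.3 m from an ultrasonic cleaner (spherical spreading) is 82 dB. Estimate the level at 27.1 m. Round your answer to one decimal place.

63.7 dB

For a point source, L₂ = L₁ − 20·log₁₀(r₂/r₁).
L₂ = 82 − 20·log₁₀(27.1/3.3) = 82 − 18.289 = 63.71 dB.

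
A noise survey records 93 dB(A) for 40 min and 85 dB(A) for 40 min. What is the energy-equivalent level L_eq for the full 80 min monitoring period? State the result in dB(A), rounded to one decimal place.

90.6 dB(A)

Weight each interval's intensity by its duration and average over T = 80 min:
Σ tᵢ·10^(Lᵢ/10) = 40·10^(93/10) + 40·10^(85/10) = 9.246e+10.
L_eq = 10·log₁₀(9.246e+10/80) = 90.63 dB(A).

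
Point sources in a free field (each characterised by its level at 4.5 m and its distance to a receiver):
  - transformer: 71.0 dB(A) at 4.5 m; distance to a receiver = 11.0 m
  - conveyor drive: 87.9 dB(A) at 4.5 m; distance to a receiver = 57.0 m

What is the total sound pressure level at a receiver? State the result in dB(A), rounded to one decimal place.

67.7 dB(A)

Apply inverse-square spreading to bring every level to the receiver, then sum 10^(L/10).
transformer: 71.0 − 20·log₁₀(11.0/4.5) = 71.0 − 7.76 = 63.24 dB(A).
conveyor drive: 87.9 − 20·log₁₀(57.0/4.5) = 87.9 − 22.05 = 65.85 dB(A).
Σ 10^(L/10) = 5.950e+06 → L_total = 10·log₁₀(5.950e+06) = 67.75 dB(A).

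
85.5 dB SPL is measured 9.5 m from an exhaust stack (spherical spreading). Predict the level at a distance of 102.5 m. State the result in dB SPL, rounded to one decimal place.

Spherical spreading from a point source gives a 20·log₁₀(r₂/r₁) drop.
L₂ = 85.5 − 20·log₁₀(102.5/9.5) = 85.5 − 20.660 = 64.84 dB SPL.

64.8 dB SPL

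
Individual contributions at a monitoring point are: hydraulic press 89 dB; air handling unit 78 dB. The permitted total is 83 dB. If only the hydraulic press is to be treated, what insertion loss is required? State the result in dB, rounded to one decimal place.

The untreated sources together contribute 10^(78/10) = 6.310e+07, i.e. 78.00 dB.
To meet 83 dB overall, the treated hydraulic press may contribute at most 10^(83/10) − 6.310e+07 = 1.364e+08, i.e. 81.35 dB.
So the hydraulic press must be reduced from 89 to 81.35 dB: IL = 7.65 dB.

7.7 dB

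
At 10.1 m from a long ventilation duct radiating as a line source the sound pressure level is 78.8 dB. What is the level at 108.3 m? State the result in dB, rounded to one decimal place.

68.5 dB

For a line source, L₂ = L₁ − 10·log₁₀(r₂/r₁).
L₂ = 78.8 − 10·log₁₀(108.3/10.1) = 78.8 − 10.303 = 68.50 dB.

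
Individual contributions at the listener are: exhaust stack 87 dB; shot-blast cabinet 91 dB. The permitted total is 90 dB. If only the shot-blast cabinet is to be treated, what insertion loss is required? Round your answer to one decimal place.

4.0 dB

Everything except the shot-blast cabinet sums to 10^(87/10) = 5.012e+08 in linear terms, 87.00 dB.
The limit corresponds to 10^(90/10) = 1.000e+09; subtracting the fixed part leaves 4.988e+08 for the shot-blast cabinet, i.e. 86.98 dB.
Required insertion loss = 91 − 86.98 = 4.02 dB.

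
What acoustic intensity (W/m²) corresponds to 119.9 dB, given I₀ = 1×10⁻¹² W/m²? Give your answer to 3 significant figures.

0.977 W/m²

I = I₀·10^(L/10) = 10⁻¹² × 10^(119.9/10) = 10^(-0.010).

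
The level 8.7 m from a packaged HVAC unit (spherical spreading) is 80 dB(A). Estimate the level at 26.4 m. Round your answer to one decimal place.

Spherical spreading from a point source gives a 20·log₁₀(r₂/r₁) drop.
L₂ = 80 − 20·log₁₀(26.4/8.7) = 80 − 9.642 = 70.36 dB(A).

70.4 dB(A)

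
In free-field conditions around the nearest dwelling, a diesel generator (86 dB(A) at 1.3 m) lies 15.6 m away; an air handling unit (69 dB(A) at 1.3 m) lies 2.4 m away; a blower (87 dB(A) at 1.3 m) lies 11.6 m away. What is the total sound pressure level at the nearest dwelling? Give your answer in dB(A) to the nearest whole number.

First find each source's level at the receiver (point-source: −20·log₁₀(r/r_ref)), then combine on an intensity basis.
diesel generator: 86 − 20·log₁₀(15.6/1.3) = 86 − 21.58 = 64.42 dB(A).
air handling unit: 69 − 20·log₁₀(2.4/1.3) = 69 − 5.33 = 63.67 dB(A).
blower: 87 − 20·log₁₀(11.6/1.3) = 87 − 19.01 = 67.99 dB(A).
Σ 10^(L/10) = 1.139e+07 → L_total = 10·log₁₀(1.139e+07) = 70.57 dB(A).

71 dB(A)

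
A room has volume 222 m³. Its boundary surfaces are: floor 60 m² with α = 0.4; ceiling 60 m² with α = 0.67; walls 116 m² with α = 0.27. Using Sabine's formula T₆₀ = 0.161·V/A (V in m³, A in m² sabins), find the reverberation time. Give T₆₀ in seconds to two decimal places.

Summing Sᵢαᵢ: 60·0.4 + 60·0.67 + 116·0.27 = 95.52 m².
T₆₀ = 0.161·V/A = 0.161·222/95.52 = 0.374 s.

0.37 s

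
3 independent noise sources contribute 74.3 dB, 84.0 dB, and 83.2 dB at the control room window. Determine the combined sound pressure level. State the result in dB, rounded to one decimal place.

Incoherent sources combine by intensity addition: L_total = 10·log₁₀(Σ 10^(L_i/10)).
Σ 10^(L/10) = 10^(74.3/10) + 10^(84.0/10) + 10^(83.2/10) = 4.870e+08.
L_total = 10·log₁₀(4.870e+08) = 86.88 dB.

86.9 dB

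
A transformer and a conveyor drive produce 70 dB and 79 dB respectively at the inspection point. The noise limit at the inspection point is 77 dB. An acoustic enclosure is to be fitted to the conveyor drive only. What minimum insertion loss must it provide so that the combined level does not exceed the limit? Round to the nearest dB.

The untreated sources together contribute 10^(70/10) = 1.000e+07, i.e. 70.00 dB.
The limit corresponds to 10^(77/10) = 5.012e+07; subtracting the fixed part leaves 4.012e+07 for the conveyor drive, i.e. 76.03 dB.
So the conveyor drive must be reduced from 79 to 76.03 dB: IL = 2.97 dB.

3 dB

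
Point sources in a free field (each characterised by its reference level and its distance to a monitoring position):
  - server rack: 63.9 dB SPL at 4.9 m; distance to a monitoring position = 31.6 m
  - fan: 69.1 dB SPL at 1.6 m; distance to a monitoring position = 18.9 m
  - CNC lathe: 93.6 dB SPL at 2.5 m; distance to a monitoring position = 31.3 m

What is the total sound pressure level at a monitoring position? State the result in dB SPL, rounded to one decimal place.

Propagate each source to the receiver with L = L_ref − 20·log₁₀(r/r_ref), then add intensities.
server rack: 63.9 − 20·log₁₀(31.6/4.9) = 63.9 − 16.19 = 47.71 dB SPL.
fan: 69.1 − 20·log₁₀(18.9/1.6) = 69.1 − 21.45 = 47.65 dB SPL.
CNC lathe: 93.6 − 20·log₁₀(31.3/2.5) = 93.6 − 21.95 = 71.65 dB SPL.
Σ 10^(L/10) = 1.473e+07 → L_total = 10·log₁₀(1.473e+07) = 71.68 dB SPL.

71.7 dB SPL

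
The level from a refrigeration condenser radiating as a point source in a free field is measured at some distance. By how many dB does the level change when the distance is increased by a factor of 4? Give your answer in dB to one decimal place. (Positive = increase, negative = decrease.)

With spherical spreading the level changes by −20·log₁₀(r₂/r₁).
ΔL = −20·log₁₀(4) = -12.04 dB.

-12.0 dB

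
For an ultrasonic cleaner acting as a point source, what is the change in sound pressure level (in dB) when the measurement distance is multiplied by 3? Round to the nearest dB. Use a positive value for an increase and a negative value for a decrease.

-10 dB

With spherical spreading the level changes by −20·log₁₀(r₂/r₁).
ΔL = −20·log₁₀(3) = -9.54 dB.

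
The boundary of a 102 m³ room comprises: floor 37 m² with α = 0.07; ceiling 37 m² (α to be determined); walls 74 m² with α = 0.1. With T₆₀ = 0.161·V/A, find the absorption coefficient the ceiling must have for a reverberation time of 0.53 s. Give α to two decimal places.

0.57

From T₆₀ = 0.161·V/A, the target T₆₀ = 0.53 s needs A = 0.161·102/0.53 = 30.98 m².
Absorption from the other surfaces = 37·0.07 + 74·0.1 = 9.99 m², so the ceiling must supply 20.99 m² over 37 m².
α = 20.99/37 = 0.567.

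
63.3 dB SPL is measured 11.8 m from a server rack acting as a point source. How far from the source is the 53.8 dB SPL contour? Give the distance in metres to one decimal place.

35.2 m

The 9.5 dB drop corresponds to a distance ratio of 10^(9.5/20) for a point source.
r₂ = 11.8·10^((63.3−53.8)/20) = 11.8·10^(9.5/20) = 35.23 m.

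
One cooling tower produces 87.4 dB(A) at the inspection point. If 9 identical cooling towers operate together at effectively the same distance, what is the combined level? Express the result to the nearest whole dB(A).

97 dB(A)

With 9 equal, uncorrelated contributions the intensity is 9× that of one unit, giving a rise of 10·log₁₀ 9.
L_total = 87.4 + 10·log₁₀(9) = 87.4 + 9.542 = 96.94 dB(A).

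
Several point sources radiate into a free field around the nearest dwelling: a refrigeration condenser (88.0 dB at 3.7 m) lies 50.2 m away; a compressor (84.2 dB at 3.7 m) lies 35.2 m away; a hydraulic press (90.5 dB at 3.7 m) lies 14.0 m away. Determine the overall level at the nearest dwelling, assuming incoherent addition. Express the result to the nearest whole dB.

79 dB

Apply inverse-square spreading to bring every level to the receiver, then sum 10^(L/10).
refrigeration condenser: 88.0 − 20·log₁₀(50.2/3.7) = 88.0 − 22.65 = 65.35 dB.
compressor: 84.2 − 20·log₁₀(35.2/3.7) = 84.2 − 19.57 = 64.63 dB.
hydraulic press: 90.5 − 20·log₁₀(14.0/3.7) = 90.5 − 11.56 = 78.94 dB.
Σ 10^(L/10) = 8.470e+07 → L_total = 10·log₁₀(8.470e+07) = 79.28 dB.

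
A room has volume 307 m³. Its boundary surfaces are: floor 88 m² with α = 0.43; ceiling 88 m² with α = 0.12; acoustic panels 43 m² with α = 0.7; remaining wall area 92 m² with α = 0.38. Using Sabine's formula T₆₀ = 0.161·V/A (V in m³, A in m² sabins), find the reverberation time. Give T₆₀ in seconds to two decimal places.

Total absorption A = 88·0.43 + 88·0.12 + 43·0.7 + 92·0.38 = 113.46 m² sabins.
T₆₀ = 0.161 × 307 / 113.46 = 0.436 s.

0.44 s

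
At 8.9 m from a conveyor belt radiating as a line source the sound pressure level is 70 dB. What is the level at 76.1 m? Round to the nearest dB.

Line-source attenuation: ΔL = 10·log₁₀(r₂/r₁) = 10·log₁₀(76.1/8.9) = 9.320 dB.
L₂ = 70 − 10·log₁₀(76.1/8.9) = 70 − 9.320 = 60.68 dB.

61 dB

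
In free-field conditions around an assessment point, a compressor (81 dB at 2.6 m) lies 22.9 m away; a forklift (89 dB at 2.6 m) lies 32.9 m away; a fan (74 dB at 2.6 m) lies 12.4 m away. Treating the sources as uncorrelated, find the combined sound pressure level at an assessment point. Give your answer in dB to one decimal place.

Apply inverse-square spreading to bring every level to the receiver, then sum 10^(L/10).
compressor: 81 − 20·log₁₀(22.9/2.6) = 81 − 18.90 = 62.10 dB.
forklift: 89 − 20·log₁₀(32.9/2.6) = 89 − 22.04 = 66.96 dB.
fan: 74 − 20·log₁₀(12.4/2.6) = 74 − 13.57 = 60.43 dB.
Σ 10^(L/10) = 7.688e+06 → L_total = 10·log₁₀(7.688e+06) = 68.86 dB.

68.9 dB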